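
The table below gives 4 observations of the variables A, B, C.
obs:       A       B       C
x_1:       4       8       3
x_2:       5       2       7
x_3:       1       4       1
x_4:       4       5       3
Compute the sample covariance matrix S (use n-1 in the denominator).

Step 1 — column means:
  mean(A) = (4 + 5 + 1 + 4) / 4 = 14/4 = 3.5
  mean(B) = (8 + 2 + 4 + 5) / 4 = 19/4 = 4.75
  mean(C) = (3 + 7 + 1 + 3) / 4 = 14/4 = 3.5

Step 2 — sample covariance S[i,j] = (1/(n-1)) · Σ_k (x_{k,i} - mean_i) · (x_{k,j} - mean_j), with n-1 = 3.
  S[A,A] = ((0.5)·(0.5) + (1.5)·(1.5) + (-2.5)·(-2.5) + (0.5)·(0.5)) / 3 = 9/3 = 3
  S[A,B] = ((0.5)·(3.25) + (1.5)·(-2.75) + (-2.5)·(-0.75) + (0.5)·(0.25)) / 3 = -0.5/3 = -0.1667
  S[A,C] = ((0.5)·(-0.5) + (1.5)·(3.5) + (-2.5)·(-2.5) + (0.5)·(-0.5)) / 3 = 11/3 = 3.6667
  S[B,B] = ((3.25)·(3.25) + (-2.75)·(-2.75) + (-0.75)·(-0.75) + (0.25)·(0.25)) / 3 = 18.75/3 = 6.25
  S[B,C] = ((3.25)·(-0.5) + (-2.75)·(3.5) + (-0.75)·(-2.5) + (0.25)·(-0.5)) / 3 = -9.5/3 = -3.1667
  S[C,C] = ((-0.5)·(-0.5) + (3.5)·(3.5) + (-2.5)·(-2.5) + (-0.5)·(-0.5)) / 3 = 19/3 = 6.3333

S is symmetric (S[j,i] = S[i,j]). Assembling:

S = [[3, -0.1667, 3.6667],
 [-0.1667, 6.25, -3.1667],
 [3.6667, -3.1667, 6.3333]]


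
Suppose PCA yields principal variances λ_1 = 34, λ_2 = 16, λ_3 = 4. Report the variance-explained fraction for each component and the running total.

Step 1 — total variance = trace(Sigma) = Σ λ_i = 34 + 16 + 4 = 54.

Step 2 — fraction explained by component i = λ_i / Σ λ:
  PC1: 34/54 = 0.6296
  PC2: 16/54 = 0.2963
  PC3: 4/54 = 0.0741

Step 3 — cumulative fraction after k components = (λ_1 + ... + λ_k) / Σ λ:
  k = 1: 34/54 = 0.6296
  k = 2: (34 + 16)/54 = 50/54 = 0.9259
  k = 3: (34 + 16 + 4)/54 = 54/54 = 1

Summary (fraction, with percent):

explained: PC1 0.6296 (62.96%), PC2 0.2963 (29.63%), PC3 0.0741 (7.41%);  cumulative: 0.6296, 0.9259, 1


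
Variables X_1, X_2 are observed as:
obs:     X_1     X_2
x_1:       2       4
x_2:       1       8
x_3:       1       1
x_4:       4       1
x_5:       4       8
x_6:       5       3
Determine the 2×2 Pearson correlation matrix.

Step 1 — column means:
  mean(X_1) = (2 + 1 + 1 + 4 + 4 + 5) / 6 = 17/6 = 2.8333
  mean(X_2) = (4 + 8 + 1 + 1 + 8 + 3) / 6 = 25/6 = 4.1667

Step 2 — sample variances and covariances s[i,j] = (1/(n-1)) · Σ_k (x_{k,i} - mean_i) · (x_{k,j} - mean_j), with n-1 = 5:
  s[X_1,X_1] = ((-0.8333)·(-0.8333) + (-1.8333)·(-1.8333) + (-1.8333)·(-1.8333) + (1.1667)·(1.1667) + (1.1667)·(1.1667) + (2.1667)·(2.1667)) / 5 = 14.8333/5 = 2.9667
  s[X_1,X_2] = ((-0.8333)·(-0.1667) + (-1.8333)·(3.8333) + (-1.8333)·(-3.1667) + (1.1667)·(-3.1667) + (1.1667)·(3.8333) + (2.1667)·(-1.1667)) / 5 = -2.8333/5 = -0.5667
  s[X_2,X_2] = ((-0.1667)·(-0.1667) + (3.8333)·(3.8333) + (-3.1667)·(-3.1667) + (-3.1667)·(-3.1667) + (3.8333)·(3.8333) + (-1.1667)·(-1.1667)) / 5 = 50.8333/5 = 10.1667
  Sample standard deviations s_i = √(s[i,i]):
  s(X_1) = √(2.9667) = 1.7224
  s(X_2) = √(10.1667) = 3.1885

Step 3 — r_{ij} = s_{ij} / (s_i · s_j):
  r[X_1,X_1] = 1 (diagonal).
  r[X_1,X_2] = -0.5667 / (1.7224 · 3.1885) = -0.5667 / 5.4919 = -0.1032
  r[X_2,X_2] = 1 (diagonal).

R is symmetric with unit diagonal. Assembling:

R = [[1, -0.1032],
 [-0.1032, 1]]


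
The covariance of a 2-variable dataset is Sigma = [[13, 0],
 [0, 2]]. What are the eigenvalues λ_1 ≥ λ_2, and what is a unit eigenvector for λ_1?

Step 1 — characteristic polynomial of 2×2 Sigma:
  det(Sigma - λI) = λ² - trace · λ + det = 0.
  trace = 13 + 2 = 15, det = 13·2 - (0)² = 26.
Step 2 — discriminant:
  Δ = trace² - 4·det = 225 - 104 = 121.
Step 3 — eigenvalues:
  λ = (trace ± √Δ)/2 = (15 ± 11)/2,
  λ_1 = 13,  λ_2 = 2.

Step 4 — unit eigenvector for λ_1: Sigma is diagonal, so its eigenvectors are the coordinate axes. λ_1 = 13 is the diagonal entry on the first coordinate axis, hence
  v_1 = (1, 0) (||v_1|| = 1).

λ_1 = 13,  λ_2 = 2;  v_1 ≈ (1, 0)


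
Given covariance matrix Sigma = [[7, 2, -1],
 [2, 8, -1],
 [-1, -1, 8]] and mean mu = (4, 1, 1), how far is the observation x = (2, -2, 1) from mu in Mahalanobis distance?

Step 1 — centre the observation: (x - mu) = (-2, -3, 0).

Step 2 — invert Sigma (cofactor / det for 3×3, or solve directly):
  Sigma^{-1} = [[0.1556, -0.037, 0.0148],
 [-0.037, 0.1358, 0.0123],
 [0.0148, 0.0123, 0.1284]].

Step 3 — form the quadratic (x - mu)^T · Sigma^{-1} · (x - mu):
  Sigma^{-1} · (x - mu) = (-0.2, -0.3333, -0.0667).
  (x - mu)^T · [Sigma^{-1} · (x - mu)] = (-2)·(-0.2) + (-3)·(-0.3333) + (0)·(-0.0667) = 1.4.

Step 4 — take square root: d = √(1.4) ≈ 1.1832.

d(x, mu) = √(1.4) ≈ 1.1832


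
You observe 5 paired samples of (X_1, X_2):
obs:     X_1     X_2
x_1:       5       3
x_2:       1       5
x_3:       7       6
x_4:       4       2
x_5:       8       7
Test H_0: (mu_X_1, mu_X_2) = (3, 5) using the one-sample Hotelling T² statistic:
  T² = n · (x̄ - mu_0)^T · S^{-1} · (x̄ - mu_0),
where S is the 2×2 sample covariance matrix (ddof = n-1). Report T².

Step 1 — sample mean vector:
  mean(X_1) = (5 + 1 + 7 + 4 + 8) / 5 = 25/5 = 5
  mean(X_2) = (3 + 5 + 6 + 2 + 7) / 5 = 23/5 = 4.6
  x̄ = (5, 4.6),  deviation x̄ - mu_0 = (5, 4.6) - (3, 5) = (2, -0.4).

Step 2 — sample covariance matrix, S[i,j] = (1/(n-1)) · Σ_k (x_{k,i} - mean_i) · (x_{k,j} - mean_j), divisor n-1 = 4:
  S[X_1,X_1] = ((0)·(0) + (-4)·(-4) + (2)·(2) + (-1)·(-1) + (3)·(3)) / 4 = 30/4 = 7.5
  S[X_1,X_2] = ((0)·(-1.6) + (-4)·(0.4) + (2)·(1.4) + (-1)·(-2.6) + (3)·(2.4)) / 4 = 11/4 = 2.75
  S[X_2,X_2] = ((-1.6)·(-1.6) + (0.4)·(0.4) + (1.4)·(1.4) + (-2.6)·(-2.6) + (2.4)·(2.4)) / 4 = 17.2/4 = 4.3
  S = [[7.5, 2.75],
 [2.75, 4.3]].

Step 3 — invert S. det(S) = 7.5·4.3 - (2.75)² = 24.6875.
  S^{-1} = (1/det) · [[d, -b], [-b, a]] = [[0.1742, -0.1114],
 [-0.1114, 0.3038]].

Step 4 — quadratic form (x̄ - mu_0)^T · S^{-1} · (x̄ - mu_0):
  S^{-1} · (x̄ - mu_0) = (0.3929, -0.3443),
  (x̄ - mu_0)^T · [...] = (2)·(0.3929) + (-0.4)·(-0.3443) = 0.9235.

Step 5 — scale by n: T² = 5 · 0.9235 = 4.6177.

T² ≈ 4.6177


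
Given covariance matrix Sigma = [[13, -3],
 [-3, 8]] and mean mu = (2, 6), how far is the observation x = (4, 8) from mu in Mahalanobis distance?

Step 1 — centre the observation: (x - mu) = (2, 2).

Step 2 — invert Sigma. det(Sigma) = 13·8 - (-3)² = 95.
  Sigma^{-1} = (1/det) · [[d, -b], [-b, a]] = [[0.0842, 0.0316],
 [0.0316, 0.1368]].

Step 3 — form the quadratic (x - mu)^T · Sigma^{-1} · (x - mu):
  Sigma^{-1} · (x - mu) = (0.2316, 0.3368).
  (x - mu)^T · [Sigma^{-1} · (x - mu)] = (2)·(0.2316) + (2)·(0.3368) = 1.1368.

Step 4 — take square root: d = √(1.1368) ≈ 1.0662.

d(x, mu) = √(1.1368) ≈ 1.0662


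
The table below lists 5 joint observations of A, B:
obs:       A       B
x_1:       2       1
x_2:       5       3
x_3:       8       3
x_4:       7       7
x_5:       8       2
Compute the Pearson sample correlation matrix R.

Step 1 — column means:
  mean(A) = (2 + 5 + 8 + 7 + 8) / 5 = 30/5 = 6
  mean(B) = (1 + 3 + 3 + 7 + 2) / 5 = 16/5 = 3.2

Step 2 — sample variances and covariances s[i,j] = (1/(n-1)) · Σ_k (x_{k,i} - mean_i) · (x_{k,j} - mean_j), with n-1 = 4:
  s[A,A] = ((-4)·(-4) + (-1)·(-1) + (2)·(2) + (1)·(1) + (2)·(2)) / 4 = 26/4 = 6.5
  s[A,B] = ((-4)·(-2.2) + (-1)·(-0.2) + (2)·(-0.2) + (1)·(3.8) + (2)·(-1.2)) / 4 = 10/4 = 2.5
  s[B,B] = ((-2.2)·(-2.2) + (-0.2)·(-0.2) + (-0.2)·(-0.2) + (3.8)·(3.8) + (-1.2)·(-1.2)) / 4 = 20.8/4 = 5.2
  Sample standard deviations s_i = √(s[i,i]):
  s(A) = √(6.5) = 2.5495
  s(B) = √(5.2) = 2.2804

Step 3 — r_{ij} = s_{ij} / (s_i · s_j):
  r[A,A] = 1 (diagonal).
  r[A,B] = 2.5 / (2.5495 · 2.2804) = 2.5 / 5.8138 = 0.43
  r[B,B] = 1 (diagonal).

R is symmetric with unit diagonal. Assembling:

R = [[1, 0.43],
 [0.43, 1]]


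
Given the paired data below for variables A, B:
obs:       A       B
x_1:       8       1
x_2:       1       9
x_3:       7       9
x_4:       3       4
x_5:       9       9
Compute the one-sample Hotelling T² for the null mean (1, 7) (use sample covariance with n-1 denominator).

Step 1 — sample mean vector:
  mean(A) = (8 + 1 + 7 + 3 + 9) / 5 = 28/5 = 5.6
  mean(B) = (1 + 9 + 9 + 4 + 9) / 5 = 32/5 = 6.4
  x̄ = (5.6, 6.4),  deviation x̄ - mu_0 = (5.6, 6.4) - (1, 7) = (4.6, -0.6).

Step 2 — sample covariance matrix, S[i,j] = (1/(n-1)) · Σ_k (x_{k,i} - mean_i) · (x_{k,j} - mean_j), divisor n-1 = 4:
  S[A,A] = ((2.4)·(2.4) + (-4.6)·(-4.6) + (1.4)·(1.4) + (-2.6)·(-2.6) + (3.4)·(3.4)) / 4 = 47.2/4 = 11.8
  S[A,B] = ((2.4)·(-5.4) + (-4.6)·(2.6) + (1.4)·(2.6) + (-2.6)·(-2.4) + (3.4)·(2.6)) / 4 = -6.2/4 = -1.55
  S[B,B] = ((-5.4)·(-5.4) + (2.6)·(2.6) + (2.6)·(2.6) + (-2.4)·(-2.4) + (2.6)·(2.6)) / 4 = 55.2/4 = 13.8
  S = [[11.8, -1.55],
 [-1.55, 13.8]].

Step 3 — invert S. det(S) = 11.8·13.8 - (-1.55)² = 160.4375.
  S^{-1} = (1/det) · [[d, -b], [-b, a]] = [[0.086, 0.0097],
 [0.0097, 0.0735]].

Step 4 — quadratic form (x̄ - mu_0)^T · S^{-1} · (x̄ - mu_0):
  S^{-1} · (x̄ - mu_0) = (0.3899, 0.0003),
  (x̄ - mu_0)^T · [...] = (4.6)·(0.3899) + (-0.6)·(0.0003) = 1.7932.

Step 5 — scale by n: T² = 5 · 1.7932 = 8.9661.

T² ≈ 8.9661


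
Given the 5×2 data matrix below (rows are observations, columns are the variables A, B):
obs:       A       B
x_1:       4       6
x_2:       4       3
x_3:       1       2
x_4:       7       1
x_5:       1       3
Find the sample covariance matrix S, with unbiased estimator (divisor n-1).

Step 1 — column means:
  mean(A) = (4 + 4 + 1 + 7 + 1) / 5 = 17/5 = 3.4
  mean(B) = (6 + 3 + 2 + 1 + 3) / 5 = 15/5 = 3

Step 2 — sample covariance S[i,j] = (1/(n-1)) · Σ_k (x_{k,i} - mean_i) · (x_{k,j} - mean_j), with n-1 = 4.
  S[A,A] = ((0.6)·(0.6) + (0.6)·(0.6) + (-2.4)·(-2.4) + (3.6)·(3.6) + (-2.4)·(-2.4)) / 4 = 25.2/4 = 6.3
  S[A,B] = ((0.6)·(3) + (0.6)·(0) + (-2.4)·(-1) + (3.6)·(-2) + (-2.4)·(0)) / 4 = -3/4 = -0.75
  S[B,B] = ((3)·(3) + (0)·(0) + (-1)·(-1) + (-2)·(-2) + (0)·(0)) / 4 = 14/4 = 3.5

S is symmetric (S[j,i] = S[i,j]). Assembling:

S = [[6.3, -0.75],
 [-0.75, 3.5]]


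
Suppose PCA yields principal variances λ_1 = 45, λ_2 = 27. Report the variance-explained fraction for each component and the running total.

Step 1 — total variance = trace(Sigma) = Σ λ_i = 45 + 27 = 72.

Step 2 — fraction explained by component i = λ_i / Σ λ:
  PC1: 45/72 = 0.625
  PC2: 27/72 = 0.375

Step 3 — cumulative fraction after k components = (λ_1 + ... + λ_k) / Σ λ:
  k = 1: 45/72 = 0.625
  k = 2: (45 + 27)/72 = 72/72 = 1

Summary (fraction, with percent):

explained: PC1 0.625 (62.5%), PC2 0.375 (37.5%);  cumulative: 0.625, 1


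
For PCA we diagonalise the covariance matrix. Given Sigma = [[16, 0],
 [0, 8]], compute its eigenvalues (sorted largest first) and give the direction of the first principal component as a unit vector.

Step 1 — characteristic polynomial of 2×2 Sigma:
  det(Sigma - λI) = λ² - trace · λ + det = 0.
  trace = 16 + 8 = 24, det = 16·8 - (0)² = 128.
Step 2 — discriminant:
  Δ = trace² - 4·det = 576 - 512 = 64.
Step 3 — eigenvalues:
  λ = (trace ± √Δ)/2 = (24 ± 8)/2,
  λ_1 = 16,  λ_2 = 8.

Step 4 — unit eigenvector for λ_1: Sigma is diagonal, so its eigenvectors are the coordinate axes. λ_1 = 16 is the diagonal entry on the first coordinate axis, hence
  v_1 = (1, 0) (||v_1|| = 1).

λ_1 = 16,  λ_2 = 8;  v_1 ≈ (1, 0)


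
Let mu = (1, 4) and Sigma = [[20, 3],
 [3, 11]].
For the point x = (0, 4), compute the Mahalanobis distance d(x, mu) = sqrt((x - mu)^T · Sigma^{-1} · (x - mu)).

Step 1 — centre the observation: (x - mu) = (-1, 0).

Step 2 — invert Sigma. det(Sigma) = 20·11 - (3)² = 211.
  Sigma^{-1} = (1/det) · [[d, -b], [-b, a]] = [[0.0521, -0.0142],
 [-0.0142, 0.0948]].

Step 3 — form the quadratic (x - mu)^T · Sigma^{-1} · (x - mu):
  Sigma^{-1} · (x - mu) = (-0.0521, 0.0142).
  (x - mu)^T · [Sigma^{-1} · (x - mu)] = (-1)·(-0.0521) + (0)·(0.0142) = 0.0521.

Step 4 — take square root: d = √(0.0521) ≈ 0.2283.

d(x, mu) = √(0.0521) ≈ 0.2283


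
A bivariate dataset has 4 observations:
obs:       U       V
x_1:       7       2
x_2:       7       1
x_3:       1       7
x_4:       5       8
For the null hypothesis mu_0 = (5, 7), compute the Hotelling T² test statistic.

Step 1 — sample mean vector:
  mean(U) = (7 + 7 + 1 + 5) / 4 = 20/4 = 5
  mean(V) = (2 + 1 + 7 + 8) / 4 = 18/4 = 4.5
  x̄ = (5, 4.5),  deviation x̄ - mu_0 = (5, 4.5) - (5, 7) = (0, -2.5).

Step 2 — sample covariance matrix, S[i,j] = (1/(n-1)) · Σ_k (x_{k,i} - mean_i) · (x_{k,j} - mean_j), divisor n-1 = 3:
  S[U,U] = ((2)·(2) + (2)·(2) + (-4)·(-4) + (0)·(0)) / 3 = 24/3 = 8
  S[U,V] = ((2)·(-2.5) + (2)·(-3.5) + (-4)·(2.5) + (0)·(3.5)) / 3 = -22/3 = -7.3333
  S[V,V] = ((-2.5)·(-2.5) + (-3.5)·(-3.5) + (2.5)·(2.5) + (3.5)·(3.5)) / 3 = 37/3 = 12.3333
  S = [[8, -7.3333],
 [-7.3333, 12.3333]].

Step 3 — invert S. det(S) = 8·12.3333 - (-7.3333)² = 44.8889.
  S^{-1} = (1/det) · [[d, -b], [-b, a]] = [[0.2748, 0.1634],
 [0.1634, 0.1782]].

Step 4 — quadratic form (x̄ - mu_0)^T · S^{-1} · (x̄ - mu_0):
  S^{-1} · (x̄ - mu_0) = (-0.4084, -0.4455),
  (x̄ - mu_0)^T · [...] = (0)·(-0.4084) + (-2.5)·(-0.4455) = 1.1139.

Step 5 — scale by n: T² = 4 · 1.1139 = 4.4554.

T² ≈ 4.4554


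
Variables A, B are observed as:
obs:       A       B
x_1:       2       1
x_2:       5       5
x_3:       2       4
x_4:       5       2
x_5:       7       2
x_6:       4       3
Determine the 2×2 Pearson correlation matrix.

Step 1 — column means:
  mean(A) = (2 + 5 + 2 + 5 + 7 + 4) / 6 = 25/6 = 4.1667
  mean(B) = (1 + 5 + 4 + 2 + 2 + 3) / 6 = 17/6 = 2.8333

Step 2 — sample variances and covariances s[i,j] = (1/(n-1)) · Σ_k (x_{k,i} - mean_i) · (x_{k,j} - mean_j), with n-1 = 5:
  s[A,A] = ((-2.1667)·(-2.1667) + (0.8333)·(0.8333) + (-2.1667)·(-2.1667) + (0.8333)·(0.8333) + (2.8333)·(2.8333) + (-0.1667)·(-0.1667)) / 5 = 18.8333/5 = 3.7667
  s[A,B] = ((-2.1667)·(-1.8333) + (0.8333)·(2.1667) + (-2.1667)·(1.1667) + (0.8333)·(-0.8333) + (2.8333)·(-0.8333) + (-0.1667)·(0.1667)) / 5 = 0.1667/5 = 0.0333
  s[B,B] = ((-1.8333)·(-1.8333) + (2.1667)·(2.1667) + (1.1667)·(1.1667) + (-0.8333)·(-0.8333) + (-0.8333)·(-0.8333) + (0.1667)·(0.1667)) / 5 = 10.8333/5 = 2.1667
  Sample standard deviations s_i = √(s[i,i]):
  s(A) = √(3.7667) = 1.9408
  s(B) = √(2.1667) = 1.472

Step 3 — r_{ij} = s_{ij} / (s_i · s_j):
  r[A,A] = 1 (diagonal).
  r[A,B] = 0.0333 / (1.9408 · 1.472) = 0.0333 / 2.8568 = 0.0117
  r[B,B] = 1 (diagonal).

R is symmetric with unit diagonal. Assembling:

R = [[1, 0.0117],
 [0.0117, 1]]


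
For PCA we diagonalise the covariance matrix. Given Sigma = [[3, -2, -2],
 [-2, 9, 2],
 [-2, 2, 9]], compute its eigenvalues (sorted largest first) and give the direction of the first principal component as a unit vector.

Step 1 — characteristic polynomial p(λ) = det(λI - Sigma) = λ³ - tr·λ² + c_1·λ - det, where tr = trace, c_1 = sum of the principal 2×2 minors, det = det(Sigma):
  tr = 3 + 9 + 9 = 21,
  c_1 = (3·9 - (-2)²) + (3·9 - (-2)²) + (9·9 - (2)²) = 23 + 23 + 77 = 123,
  det = 3·(9·9 - (2)²) - (-2)·((-2)·9 - (2)·(-2)) + (-2)·((-2)·(2) - 9·(-2)) = 3·(77) - (-2)·(-14) + (-2)·(14) = 175.
  So p(λ) = λ³ - 21λ² + 123λ - 175.
Step 2 — look for an integer root (rational root theorem: any rational root is an integer divisor of 175). Testing λ = 7:
  p(7) = 343 - 1029 + 861 - 175 = 0  ✓
  Dividing out (λ - 7): p(λ) = (λ - 7)(λ² - 14λ + 25).
Step 3 — remaining eigenvalues from the quadratic λ² - 14λ + 25 = 0:
  Δ = 14² - 4·25 = 196 - 100 = 96,  λ = (14 ± √96)/2 = (14 ± 9.798)/2 ≈ 11.899 or 2.101.
  Sorted: λ_1 = 11.899,  λ_2 = 7,  λ_3 = 2.101  (check: sum = 21 = tr ✓).

Step 4 — unit eigenvector for λ_1 ≈ 11.899: v spans the null space of (Sigma - λ_1 I), whose rows are
  r_1 = (-8.899, -2, -2),  r_2 = (-2, -2.899, 2),  r_3 = (-2, 2, -2.899).
  v is orthogonal to every row, so take v ∝ r_1 × r_2 = ((-2)·(2) - (-2)·(-2.899), (-2)·(-2) - (-8.899)·(2), (-8.899)·(-2.899) - (-2)·(-2)) ≈ (-9.798, 21.798, 21.798).
  Rescale (multiply by -1 so the first nonzero entry is positive): u = (9.798, -21.798, -21.798).
  ||u|| = √((9.798)² + (-21.798)² + (-21.798)²) = √(1046.302) ≈ 32.3466,  v_1 = u/||u|| ≈ (0.3029, -0.6739, -0.6739) (||v_1|| = 1).

λ_1 = 11.899,  λ_2 = 7,  λ_3 = 2.101;  v_1 ≈ (0.3029, -0.6739, -0.6739)


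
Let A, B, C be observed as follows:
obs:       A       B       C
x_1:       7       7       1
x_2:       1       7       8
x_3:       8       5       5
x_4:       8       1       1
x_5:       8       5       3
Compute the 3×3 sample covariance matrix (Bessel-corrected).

Step 1 — column means:
  mean(A) = (7 + 1 + 8 + 8 + 8) / 5 = 32/5 = 6.4
  mean(B) = (7 + 7 + 5 + 1 + 5) / 5 = 25/5 = 5
  mean(C) = (1 + 8 + 5 + 1 + 3) / 5 = 18/5 = 3.6

Step 2 — sample covariance S[i,j] = (1/(n-1)) · Σ_k (x_{k,i} - mean_i) · (x_{k,j} - mean_j), with n-1 = 4.
  S[A,A] = ((0.6)·(0.6) + (-5.4)·(-5.4) + (1.6)·(1.6) + (1.6)·(1.6) + (1.6)·(1.6)) / 4 = 37.2/4 = 9.3
  S[A,B] = ((0.6)·(2) + (-5.4)·(2) + (1.6)·(0) + (1.6)·(-4) + (1.6)·(0)) / 4 = -16/4 = -4
  S[A,C] = ((0.6)·(-2.6) + (-5.4)·(4.4) + (1.6)·(1.4) + (1.6)·(-2.6) + (1.6)·(-0.6)) / 4 = -28.2/4 = -7.05
  S[B,B] = ((2)·(2) + (2)·(2) + (0)·(0) + (-4)·(-4) + (0)·(0)) / 4 = 24/4 = 6
  S[B,C] = ((2)·(-2.6) + (2)·(4.4) + (0)·(1.4) + (-4)·(-2.6) + (0)·(-0.6)) / 4 = 14/4 = 3.5
  S[C,C] = ((-2.6)·(-2.6) + (4.4)·(4.4) + (1.4)·(1.4) + (-2.6)·(-2.6) + (-0.6)·(-0.6)) / 4 = 35.2/4 = 8.8

S is symmetric (S[j,i] = S[i,j]). Assembling:

S = [[9.3, -4, -7.05],
 [-4, 6, 3.5],
 [-7.05, 3.5, 8.8]]


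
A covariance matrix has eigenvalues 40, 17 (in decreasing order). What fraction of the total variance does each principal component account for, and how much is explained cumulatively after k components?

Step 1 — total variance = trace(Sigma) = Σ λ_i = 40 + 17 = 57.

Step 2 — fraction explained by component i = λ_i / Σ λ:
  PC1: 40/57 = 0.7018
  PC2: 17/57 = 0.2982

Step 3 — cumulative fraction after k components = (λ_1 + ... + λ_k) / Σ λ:
  k = 1: 40/57 = 0.7018
  k = 2: (40 + 17)/57 = 57/57 = 1

Summary (fraction, with percent):

explained: PC1 0.7018 (70.18%), PC2 0.2982 (29.82%);  cumulative: 0.7018, 1


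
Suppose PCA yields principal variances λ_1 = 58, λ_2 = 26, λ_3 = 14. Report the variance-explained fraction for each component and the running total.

Step 1 — total variance = trace(Sigma) = Σ λ_i = 58 + 26 + 14 = 98.

Step 2 — fraction explained by component i = λ_i / Σ λ:
  PC1: 58/98 = 0.5918
  PC2: 26/98 = 0.2653
  PC3: 14/98 = 0.1429

Step 3 — cumulative fraction after k components = (λ_1 + ... + λ_k) / Σ λ:
  k = 1: 58/98 = 0.5918
  k = 2: (58 + 26)/98 = 84/98 = 0.8571
  k = 3: (58 + 26 + 14)/98 = 98/98 = 1

Summary (fraction, with percent):

explained: PC1 0.5918 (59.18%), PC2 0.2653 (26.53%), PC3 0.1429 (14.29%);  cumulative: 0.5918, 0.8571, 1


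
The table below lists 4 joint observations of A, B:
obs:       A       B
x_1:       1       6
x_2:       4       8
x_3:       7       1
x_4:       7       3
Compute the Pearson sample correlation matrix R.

Step 1 — column means:
  mean(A) = (1 + 4 + 7 + 7) / 4 = 19/4 = 4.75
  mean(B) = (6 + 8 + 1 + 3) / 4 = 18/4 = 4.5

Step 2 — sample variances and covariances s[i,j] = (1/(n-1)) · Σ_k (x_{k,i} - mean_i) · (x_{k,j} - mean_j), with n-1 = 3:
  s[A,A] = ((-3.75)·(-3.75) + (-0.75)·(-0.75) + (2.25)·(2.25) + (2.25)·(2.25)) / 3 = 24.75/3 = 8.25
  s[A,B] = ((-3.75)·(1.5) + (-0.75)·(3.5) + (2.25)·(-3.5) + (2.25)·(-1.5)) / 3 = -19.5/3 = -6.5
  s[B,B] = ((1.5)·(1.5) + (3.5)·(3.5) + (-3.5)·(-3.5) + (-1.5)·(-1.5)) / 3 = 29/3 = 9.6667
  Sample standard deviations s_i = √(s[i,i]):
  s(A) = √(8.25) = 2.8723
  s(B) = √(9.6667) = 3.1091

Step 3 — r_{ij} = s_{ij} / (s_i · s_j):
  r[A,A] = 1 (diagonal).
  r[A,B] = -6.5 / (2.8723 · 3.1091) = -6.5 / 8.9303 = -0.7279
  r[B,B] = 1 (diagonal).

R is symmetric with unit diagonal. Assembling:

R = [[1, -0.7279],
 [-0.7279, 1]]


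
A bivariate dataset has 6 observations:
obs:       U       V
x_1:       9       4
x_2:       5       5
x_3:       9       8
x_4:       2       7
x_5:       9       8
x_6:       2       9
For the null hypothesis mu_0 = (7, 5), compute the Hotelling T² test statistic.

Step 1 — sample mean vector:
  mean(U) = (9 + 5 + 9 + 2 + 9 + 2) / 6 = 36/6 = 6
  mean(V) = (4 + 5 + 8 + 7 + 8 + 9) / 6 = 41/6 = 6.8333
  x̄ = (6, 6.8333),  deviation x̄ - mu_0 = (6, 6.8333) - (7, 5) = (-1, 1.8333).

Step 2 — sample covariance matrix, S[i,j] = (1/(n-1)) · Σ_k (x_{k,i} - mean_i) · (x_{k,j} - mean_j), divisor n-1 = 5:
  S[U,U] = ((3)·(3) + (-1)·(-1) + (3)·(3) + (-4)·(-4) + (3)·(3) + (-4)·(-4)) / 5 = 60/5 = 12
  S[U,V] = ((3)·(-2.8333) + (-1)·(-1.8333) + (3)·(1.1667) + (-4)·(0.1667) + (3)·(1.1667) + (-4)·(2.1667)) / 5 = -9/5 = -1.8
  S[V,V] = ((-2.8333)·(-2.8333) + (-1.8333)·(-1.8333) + (1.1667)·(1.1667) + (0.1667)·(0.1667) + (1.1667)·(1.1667) + (2.1667)·(2.1667)) / 5 = 18.8333/5 = 3.7667
  S = [[12, -1.8],
 [-1.8, 3.7667]].

Step 3 — invert S. det(S) = 12·3.7667 - (-1.8)² = 41.96.
  S^{-1} = (1/det) · [[d, -b], [-b, a]] = [[0.0898, 0.0429],
 [0.0429, 0.286]].

Step 4 — quadratic form (x̄ - mu_0)^T · S^{-1} · (x̄ - mu_0):
  S^{-1} · (x̄ - mu_0) = (-0.0111, 0.4814),
  (x̄ - mu_0)^T · [...] = (-1)·(-0.0111) + (1.8333)·(0.4814) = 0.8937.

Step 5 — scale by n: T² = 6 · 0.8937 = 5.3622.

T² ≈ 5.3622


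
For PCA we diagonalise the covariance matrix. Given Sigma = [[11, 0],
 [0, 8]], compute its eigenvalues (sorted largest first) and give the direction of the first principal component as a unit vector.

Step 1 — characteristic polynomial of 2×2 Sigma:
  det(Sigma - λI) = λ² - trace · λ + det = 0.
  trace = 11 + 8 = 19, det = 11·8 - (0)² = 88.
Step 2 — discriminant:
  Δ = trace² - 4·det = 361 - 352 = 9.
Step 3 — eigenvalues:
  λ = (trace ± √Δ)/2 = (19 ± 3)/2,
  λ_1 = 11,  λ_2 = 8.

Step 4 — unit eigenvector for λ_1: Sigma is diagonal, so its eigenvectors are the coordinate axes. λ_1 = 11 is the diagonal entry on the first coordinate axis, hence
  v_1 = (1, 0) (||v_1|| = 1).

λ_1 = 11,  λ_2 = 8;  v_1 ≈ (1, 0)


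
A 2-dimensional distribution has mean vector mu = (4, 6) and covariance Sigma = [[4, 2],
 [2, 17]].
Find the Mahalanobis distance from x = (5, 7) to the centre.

Step 1 — centre the observation: (x - mu) = (1, 1).

Step 2 — invert Sigma. det(Sigma) = 4·17 - (2)² = 64.
  Sigma^{-1} = (1/det) · [[d, -b], [-b, a]] = [[0.2656, -0.0312],
 [-0.0312, 0.0625]].

Step 3 — form the quadratic (x - mu)^T · Sigma^{-1} · (x - mu):
  Sigma^{-1} · (x - mu) = (0.2344, 0.0312).
  (x - mu)^T · [Sigma^{-1} · (x - mu)] = (1)·(0.2344) + (1)·(0.0312) = 0.2656.

Step 4 — take square root: d = √(0.2656) ≈ 0.5154.

d(x, mu) = √(0.2656) ≈ 0.5154


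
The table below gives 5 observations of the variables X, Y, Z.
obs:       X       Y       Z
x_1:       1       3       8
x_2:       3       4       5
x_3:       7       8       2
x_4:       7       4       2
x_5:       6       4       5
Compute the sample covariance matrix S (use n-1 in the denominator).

Step 1 — column means:
  mean(X) = (1 + 3 + 7 + 7 + 6) / 5 = 24/5 = 4.8
  mean(Y) = (3 + 4 + 8 + 4 + 4) / 5 = 23/5 = 4.6
  mean(Z) = (8 + 5 + 2 + 2 + 5) / 5 = 22/5 = 4.4

Step 2 — sample covariance S[i,j] = (1/(n-1)) · Σ_k (x_{k,i} - mean_i) · (x_{k,j} - mean_j), with n-1 = 4.
  S[X,X] = ((-3.8)·(-3.8) + (-1.8)·(-1.8) + (2.2)·(2.2) + (2.2)·(2.2) + (1.2)·(1.2)) / 4 = 28.8/4 = 7.2
  S[X,Y] = ((-3.8)·(-1.6) + (-1.8)·(-0.6) + (2.2)·(3.4) + (2.2)·(-0.6) + (1.2)·(-0.6)) / 4 = 12.6/4 = 3.15
  S[X,Z] = ((-3.8)·(3.6) + (-1.8)·(0.6) + (2.2)·(-2.4) + (2.2)·(-2.4) + (1.2)·(0.6)) / 4 = -24.6/4 = -6.15
  S[Y,Y] = ((-1.6)·(-1.6) + (-0.6)·(-0.6) + (3.4)·(3.4) + (-0.6)·(-0.6) + (-0.6)·(-0.6)) / 4 = 15.2/4 = 3.8
  S[Y,Z] = ((-1.6)·(3.6) + (-0.6)·(0.6) + (3.4)·(-2.4) + (-0.6)·(-2.4) + (-0.6)·(0.6)) / 4 = -13.2/4 = -3.3
  S[Z,Z] = ((3.6)·(3.6) + (0.6)·(0.6) + (-2.4)·(-2.4) + (-2.4)·(-2.4) + (0.6)·(0.6)) / 4 = 25.2/4 = 6.3

S is symmetric (S[j,i] = S[i,j]). Assembling:

S = [[7.2, 3.15, -6.15],
 [3.15, 3.8, -3.3],
 [-6.15, -3.3, 6.3]]


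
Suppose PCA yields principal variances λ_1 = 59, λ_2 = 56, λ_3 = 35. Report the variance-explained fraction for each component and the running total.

Step 1 — total variance = trace(Sigma) = Σ λ_i = 59 + 56 + 35 = 150.

Step 2 — fraction explained by component i = λ_i / Σ λ:
  PC1: 59/150 = 0.3933
  PC2: 56/150 = 0.3733
  PC3: 35/150 = 0.2333

Step 3 — cumulative fraction after k components = (λ_1 + ... + λ_k) / Σ λ:
  k = 1: 59/150 = 0.3933
  k = 2: (59 + 56)/150 = 115/150 = 0.7667
  k = 3: (59 + 56 + 35)/150 = 150/150 = 1

Summary (fraction, with percent):

explained: PC1 0.3933 (39.33%), PC2 0.3733 (37.33%), PC3 0.2333 (23.33%);  cumulative: 0.3933, 0.7667, 1


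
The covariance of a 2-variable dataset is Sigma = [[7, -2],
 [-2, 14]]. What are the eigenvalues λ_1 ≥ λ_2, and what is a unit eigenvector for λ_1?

Step 1 — characteristic polynomial of 2×2 Sigma:
  det(Sigma - λI) = λ² - trace · λ + det = 0.
  trace = 7 + 14 = 21, det = 7·14 - (-2)² = 94.
Step 2 — discriminant:
  Δ = trace² - 4·det = 441 - 376 = 65.
Step 3 — eigenvalues:
  λ = (trace ± √Δ)/2 = (21 ± 8.0623)/2,
  λ_1 = 14.5311,  λ_2 = 6.4689.

Step 4 — unit eigenvector for λ_1: solve (Sigma - λ_1 I)v = 0. First row:
  (7 - 14.5311)·v_x + (-2)·v_y = 0, i.e. (-7.5311)·v_x + (-2)·v_y = 0,
  so v ∝ (b, λ_1 - a) = (-2, 7.5311); multiply by -1 so the first entry is positive: u = (2, -7.5311).
  ||u|| = √((2)² + (-7.5311)²) = √(60.7179) ≈ 7.7922,
  v_1 = u/||u|| ≈ (0.2567, -0.9665) (||v_1|| = 1).

λ_1 = 14.5311,  λ_2 = 6.4689;  v_1 ≈ (0.2567, -0.9665)


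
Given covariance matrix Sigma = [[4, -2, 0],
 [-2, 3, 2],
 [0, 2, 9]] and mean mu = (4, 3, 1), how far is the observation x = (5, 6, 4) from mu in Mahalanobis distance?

Step 1 — centre the observation: (x - mu) = (1, 3, 3).

Step 2 — invert Sigma (cofactor / det for 3×3, or solve directly):
  Sigma^{-1} = [[0.4107, 0.3214, -0.0714],
 [0.3214, 0.6429, -0.1429],
 [-0.0714, -0.1429, 0.1429]].

Step 3 — form the quadratic (x - mu)^T · Sigma^{-1} · (x - mu):
  Sigma^{-1} · (x - mu) = (1.1607, 1.8214, -0.0714).
  (x - mu)^T · [Sigma^{-1} · (x - mu)] = (1)·(1.1607) + (3)·(1.8214) + (3)·(-0.0714) = 6.4107.

Step 4 — take square root: d = √(6.4107) ≈ 2.5319.

d(x, mu) = √(6.4107) ≈ 2.5319


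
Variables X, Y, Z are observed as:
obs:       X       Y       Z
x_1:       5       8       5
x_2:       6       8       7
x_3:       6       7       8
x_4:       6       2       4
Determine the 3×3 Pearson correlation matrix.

Step 1 — column means:
  mean(X) = (5 + 6 + 6 + 6) / 4 = 23/4 = 5.75
  mean(Y) = (8 + 8 + 7 + 2) / 4 = 25/4 = 6.25
  mean(Z) = (5 + 7 + 8 + 4) / 4 = 24/4 = 6

Step 2 — sample variances and covariances s[i,j] = (1/(n-1)) · Σ_k (x_{k,i} - mean_i) · (x_{k,j} - mean_j), with n-1 = 3:
  s[X,X] = ((-0.75)·(-0.75) + (0.25)·(0.25) + (0.25)·(0.25) + (0.25)·(0.25)) / 3 = 0.75/3 = 0.25
  s[X,Y] = ((-0.75)·(1.75) + (0.25)·(1.75) + (0.25)·(0.75) + (0.25)·(-4.25)) / 3 = -1.75/3 = -0.5833
  s[X,Z] = ((-0.75)·(-1) + (0.25)·(1) + (0.25)·(2) + (0.25)·(-2)) / 3 = 1/3 = 0.3333
  s[Y,Y] = ((1.75)·(1.75) + (1.75)·(1.75) + (0.75)·(0.75) + (-4.25)·(-4.25)) / 3 = 24.75/3 = 8.25
  s[Y,Z] = ((1.75)·(-1) + (1.75)·(1) + (0.75)·(2) + (-4.25)·(-2)) / 3 = 10/3 = 3.3333
  s[Z,Z] = ((-1)·(-1) + (1)·(1) + (2)·(2) + (-2)·(-2)) / 3 = 10/3 = 3.3333
  Sample standard deviations s_i = √(s[i,i]):
  s(X) = √(0.25) = 0.5
  s(Y) = √(8.25) = 2.8723
  s(Z) = √(3.3333) = 1.8257

Step 3 — r_{ij} = s_{ij} / (s_i · s_j):
  r[X,X] = 1 (diagonal).
  r[X,Y] = -0.5833 / (0.5 · 2.8723) = -0.5833 / 1.4361 = -0.4062
  r[X,Z] = 0.3333 / (0.5 · 1.8257) = 0.3333 / 0.9129 = 0.3651
  r[Y,Y] = 1 (diagonal).
  r[Y,Z] = 3.3333 / (2.8723 · 1.8257) = 3.3333 / 5.244 = 0.6356
  r[Z,Z] = 1 (diagonal).

R is symmetric with unit diagonal. Assembling:

R = [[1, -0.4062, 0.3651],
 [-0.4062, 1, 0.6356],
 [0.3651, 0.6356, 1]]


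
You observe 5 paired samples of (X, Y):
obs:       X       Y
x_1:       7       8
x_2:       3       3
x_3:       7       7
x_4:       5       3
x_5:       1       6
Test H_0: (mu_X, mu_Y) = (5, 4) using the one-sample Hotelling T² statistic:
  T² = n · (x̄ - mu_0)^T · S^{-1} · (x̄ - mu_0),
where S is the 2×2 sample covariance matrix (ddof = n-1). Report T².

Step 1 — sample mean vector:
  mean(X) = (7 + 3 + 7 + 5 + 1) / 5 = 23/5 = 4.6
  mean(Y) = (8 + 3 + 7 + 3 + 6) / 5 = 27/5 = 5.4
  x̄ = (4.6, 5.4),  deviation x̄ - mu_0 = (4.6, 5.4) - (5, 4) = (-0.4, 1.4).

Step 2 — sample covariance matrix, S[i,j] = (1/(n-1)) · Σ_k (x_{k,i} - mean_i) · (x_{k,j} - mean_j), divisor n-1 = 4:
  S[X,X] = ((2.4)·(2.4) + (-1.6)·(-1.6) + (2.4)·(2.4) + (0.4)·(0.4) + (-3.6)·(-3.6)) / 4 = 27.2/4 = 6.8
  S[X,Y] = ((2.4)·(2.6) + (-1.6)·(-2.4) + (2.4)·(1.6) + (0.4)·(-2.4) + (-3.6)·(0.6)) / 4 = 10.8/4 = 2.7
  S[Y,Y] = ((2.6)·(2.6) + (-2.4)·(-2.4) + (1.6)·(1.6) + (-2.4)·(-2.4) + (0.6)·(0.6)) / 4 = 21.2/4 = 5.3
  S = [[6.8, 2.7],
 [2.7, 5.3]].

Step 3 — invert S. det(S) = 6.8·5.3 - (2.7)² = 28.75.
  S^{-1} = (1/det) · [[d, -b], [-b, a]] = [[0.1843, -0.0939],
 [-0.0939, 0.2365]].

Step 4 — quadratic form (x̄ - mu_0)^T · S^{-1} · (x̄ - mu_0):
  S^{-1} · (x̄ - mu_0) = (-0.2052, 0.3687),
  (x̄ - mu_0)^T · [...] = (-0.4)·(-0.2052) + (1.4)·(0.3687) = 0.5983.

Step 5 — scale by n: T² = 5 · 0.5983 = 2.9913.

T² ≈ 2.9913


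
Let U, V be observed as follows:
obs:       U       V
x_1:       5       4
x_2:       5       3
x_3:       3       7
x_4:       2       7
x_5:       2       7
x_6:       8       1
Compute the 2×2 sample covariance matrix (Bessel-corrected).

Step 1 — column means:
  mean(U) = (5 + 5 + 3 + 2 + 2 + 8) / 6 = 25/6 = 4.1667
  mean(V) = (4 + 3 + 7 + 7 + 7 + 1) / 6 = 29/6 = 4.8333

Step 2 — sample covariance S[i,j] = (1/(n-1)) · Σ_k (x_{k,i} - mean_i) · (x_{k,j} - mean_j), with n-1 = 5.
  S[U,U] = ((0.8333)·(0.8333) + (0.8333)·(0.8333) + (-1.1667)·(-1.1667) + (-2.1667)·(-2.1667) + (-2.1667)·(-2.1667) + (3.8333)·(3.8333)) / 5 = 26.8333/5 = 5.3667
  S[U,V] = ((0.8333)·(-0.8333) + (0.8333)·(-1.8333) + (-1.1667)·(2.1667) + (-2.1667)·(2.1667) + (-2.1667)·(2.1667) + (3.8333)·(-3.8333)) / 5 = -28.8333/5 = -5.7667
  S[V,V] = ((-0.8333)·(-0.8333) + (-1.8333)·(-1.8333) + (2.1667)·(2.1667) + (2.1667)·(2.1667) + (2.1667)·(2.1667) + (-3.8333)·(-3.8333)) / 5 = 32.8333/5 = 6.5667

S is symmetric (S[j,i] = S[i,j]). Assembling:

S = [[5.3667, -5.7667],
 [-5.7667, 6.5667]]


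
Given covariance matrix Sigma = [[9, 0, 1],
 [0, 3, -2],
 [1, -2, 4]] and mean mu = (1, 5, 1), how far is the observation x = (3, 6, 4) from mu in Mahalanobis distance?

Step 1 — centre the observation: (x - mu) = (2, 1, 3).

Step 2 — invert Sigma (cofactor / det for 3×3, or solve directly):
  Sigma^{-1} = [[0.1159, -0.029, -0.0435],
 [-0.029, 0.5072, 0.2609],
 [-0.0435, 0.2609, 0.3913]].

Step 3 — form the quadratic (x - mu)^T · Sigma^{-1} · (x - mu):
  Sigma^{-1} · (x - mu) = (0.0725, 1.2319, 1.3478).
  (x - mu)^T · [Sigma^{-1} · (x - mu)] = (2)·(0.0725) + (1)·(1.2319) + (3)·(1.3478) = 5.4203.

Step 4 — take square root: d = √(5.4203) ≈ 2.3282.

d(x, mu) = √(5.4203) ≈ 2.3282


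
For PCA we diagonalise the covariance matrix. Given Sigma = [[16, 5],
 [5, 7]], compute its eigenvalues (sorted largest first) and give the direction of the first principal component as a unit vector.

Step 1 — characteristic polynomial of 2×2 Sigma:
  det(Sigma - λI) = λ² - trace · λ + det = 0.
  trace = 16 + 7 = 23, det = 16·7 - (5)² = 87.
Step 2 — discriminant:
  Δ = trace² - 4·det = 529 - 348 = 181.
Step 3 — eigenvalues:
  λ = (trace ± √Δ)/2 = (23 ± 13.4536)/2,
  λ_1 = 18.2268,  λ_2 = 4.7732.

Step 4 — unit eigenvector for λ_1: solve (Sigma - λ_1 I)v = 0. First row:
  (16 - 18.2268)·v_x + (5)·v_y = 0, i.e. (-2.2268)·v_x + (5)·v_y = 0,
  so v ∝ (b, λ_1 - a) = (5, 2.2268) = u.
  ||u|| = √((5)² + (2.2268)²) = √(29.9587) ≈ 5.4735,
  v_1 = u/||u|| ≈ (0.9135, 0.4068) (||v_1|| = 1).

λ_1 = 18.2268,  λ_2 = 4.7732;  v_1 ≈ (0.9135, 0.4068)


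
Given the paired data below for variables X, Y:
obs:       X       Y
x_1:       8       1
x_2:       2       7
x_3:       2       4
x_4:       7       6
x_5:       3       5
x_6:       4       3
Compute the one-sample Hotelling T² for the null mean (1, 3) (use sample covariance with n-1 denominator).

Step 1 — sample mean vector:
  mean(X) = (8 + 2 + 2 + 7 + 3 + 4) / 6 = 26/6 = 4.3333
  mean(Y) = (1 + 7 + 4 + 6 + 5 + 3) / 6 = 26/6 = 4.3333
  x̄ = (4.3333, 4.3333),  deviation x̄ - mu_0 = (4.3333, 4.3333) - (1, 3) = (3.3333, 1.3333).

Step 2 — sample covariance matrix, S[i,j] = (1/(n-1)) · Σ_k (x_{k,i} - mean_i) · (x_{k,j} - mean_j), divisor n-1 = 5:
  S[X,X] = ((3.6667)·(3.6667) + (-2.3333)·(-2.3333) + (-2.3333)·(-2.3333) + (2.6667)·(2.6667) + (-1.3333)·(-1.3333) + (-0.3333)·(-0.3333)) / 5 = 33.3333/5 = 6.6667
  S[X,Y] = ((3.6667)·(-3.3333) + (-2.3333)·(2.6667) + (-2.3333)·(-0.3333) + (2.6667)·(1.6667) + (-1.3333)·(0.6667) + (-0.3333)·(-1.3333)) / 5 = -13.6667/5 = -2.7333
  S[Y,Y] = ((-3.3333)·(-3.3333) + (2.6667)·(2.6667) + (-0.3333)·(-0.3333) + (1.6667)·(1.6667) + (0.6667)·(0.6667) + (-1.3333)·(-1.3333)) / 5 = 23.3333/5 = 4.6667
  S = [[6.6667, -2.7333],
 [-2.7333, 4.6667]].

Step 3 — invert S. det(S) = 6.6667·4.6667 - (-2.7333)² = 23.64.
  S^{-1} = (1/det) · [[d, -b], [-b, a]] = [[0.1974, 0.1156],
 [0.1156, 0.282]].

Step 4 — quadratic form (x̄ - mu_0)^T · S^{-1} · (x̄ - mu_0):
  S^{-1} · (x̄ - mu_0) = (0.8122, 0.7614),
  (x̄ - mu_0)^T · [...] = (3.3333)·(0.8122) + (1.3333)·(0.7614) = 3.7225.

Step 5 — scale by n: T² = 6 · 3.7225 = 22.335.

T² ≈ 22.335


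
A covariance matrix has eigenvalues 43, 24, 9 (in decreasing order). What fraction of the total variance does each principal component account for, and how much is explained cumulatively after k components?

Step 1 — total variance = trace(Sigma) = Σ λ_i = 43 + 24 + 9 = 76.

Step 2 — fraction explained by component i = λ_i / Σ λ:
  PC1: 43/76 = 0.5658
  PC2: 24/76 = 0.3158
  PC3: 9/76 = 0.1184

Step 3 — cumulative fraction after k components = (λ_1 + ... + λ_k) / Σ λ:
  k = 1: 43/76 = 0.5658
  k = 2: (43 + 24)/76 = 67/76 = 0.8816
  k = 3: (43 + 24 + 9)/76 = 76/76 = 1

Summary (fraction, with percent):

explained: PC1 0.5658 (56.58%), PC2 0.3158 (31.58%), PC3 0.1184 (11.84%);  cumulative: 0.5658, 0.8816, 1


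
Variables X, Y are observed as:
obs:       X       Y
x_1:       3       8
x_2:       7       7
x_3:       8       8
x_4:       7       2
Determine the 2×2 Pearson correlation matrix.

Step 1 — column means:
  mean(X) = (3 + 7 + 8 + 7) / 4 = 25/4 = 6.25
  mean(Y) = (8 + 7 + 8 + 2) / 4 = 25/4 = 6.25

Step 2 — sample variances and covariances s[i,j] = (1/(n-1)) · Σ_k (x_{k,i} - mean_i) · (x_{k,j} - mean_j), with n-1 = 3:
  s[X,X] = ((-3.25)·(-3.25) + (0.75)·(0.75) + (1.75)·(1.75) + (0.75)·(0.75)) / 3 = 14.75/3 = 4.9167
  s[X,Y] = ((-3.25)·(1.75) + (0.75)·(0.75) + (1.75)·(1.75) + (0.75)·(-4.25)) / 3 = -5.25/3 = -1.75
  s[Y,Y] = ((1.75)·(1.75) + (0.75)·(0.75) + (1.75)·(1.75) + (-4.25)·(-4.25)) / 3 = 24.75/3 = 8.25
  Sample standard deviations s_i = √(s[i,i]):
  s(X) = √(4.9167) = 2.2174
  s(Y) = √(8.25) = 2.8723

Step 3 — r_{ij} = s_{ij} / (s_i · s_j):
  r[X,X] = 1 (diagonal).
  r[X,Y] = -1.75 / (2.2174 · 2.8723) = -1.75 / 6.3689 = -0.2748
  r[Y,Y] = 1 (diagonal).

R is symmetric with unit diagonal. Assembling:

R = [[1, -0.2748],
 [-0.2748, 1]]


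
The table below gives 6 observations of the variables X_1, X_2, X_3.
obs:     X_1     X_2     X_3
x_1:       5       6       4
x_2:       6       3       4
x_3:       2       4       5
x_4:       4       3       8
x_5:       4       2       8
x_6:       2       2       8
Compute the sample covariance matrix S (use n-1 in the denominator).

Step 1 — column means:
  mean(X_1) = (5 + 6 + 2 + 4 + 4 + 2) / 6 = 23/6 = 3.8333
  mean(X_2) = (6 + 3 + 4 + 3 + 2 + 2) / 6 = 20/6 = 3.3333
  mean(X_3) = (4 + 4 + 5 + 8 + 8 + 8) / 6 = 37/6 = 6.1667

Step 2 — sample covariance S[i,j] = (1/(n-1)) · Σ_k (x_{k,i} - mean_i) · (x_{k,j} - mean_j), with n-1 = 5.
  S[X_1,X_1] = ((1.1667)·(1.1667) + (2.1667)·(2.1667) + (-1.8333)·(-1.8333) + (0.1667)·(0.1667) + (0.1667)·(0.1667) + (-1.8333)·(-1.8333)) / 5 = 12.8333/5 = 2.5667
  S[X_1,X_2] = ((1.1667)·(2.6667) + (2.1667)·(-0.3333) + (-1.8333)·(0.6667) + (0.1667)·(-0.3333) + (0.1667)·(-1.3333) + (-1.8333)·(-1.3333)) / 5 = 3.3333/5 = 0.6667
  S[X_1,X_3] = ((1.1667)·(-2.1667) + (2.1667)·(-2.1667) + (-1.8333)·(-1.1667) + (0.1667)·(1.8333) + (0.1667)·(1.8333) + (-1.8333)·(1.8333)) / 5 = -7.8333/5 = -1.5667
  S[X_2,X_2] = ((2.6667)·(2.6667) + (-0.3333)·(-0.3333) + (0.6667)·(0.6667) + (-0.3333)·(-0.3333) + (-1.3333)·(-1.3333) + (-1.3333)·(-1.3333)) / 5 = 11.3333/5 = 2.2667
  S[X_2,X_3] = ((2.6667)·(-2.1667) + (-0.3333)·(-2.1667) + (0.6667)·(-1.1667) + (-0.3333)·(1.8333) + (-1.3333)·(1.8333) + (-1.3333)·(1.8333)) / 5 = -11.3333/5 = -2.2667
  S[X_3,X_3] = ((-2.1667)·(-2.1667) + (-2.1667)·(-2.1667) + (-1.1667)·(-1.1667) + (1.8333)·(1.8333) + (1.8333)·(1.8333) + (1.8333)·(1.8333)) / 5 = 20.8333/5 = 4.1667

S is symmetric (S[j,i] = S[i,j]). Assembling:

S = [[2.5667, 0.6667, -1.5667],
 [0.6667, 2.2667, -2.2667],
 [-1.5667, -2.2667, 4.1667]]


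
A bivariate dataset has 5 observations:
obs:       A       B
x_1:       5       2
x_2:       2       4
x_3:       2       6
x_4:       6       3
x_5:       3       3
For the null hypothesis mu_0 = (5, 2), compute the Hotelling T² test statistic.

Step 1 — sample mean vector:
  mean(A) = (5 + 2 + 2 + 6 + 3) / 5 = 18/5 = 3.6
  mean(B) = (2 + 4 + 6 + 3 + 3) / 5 = 18/5 = 3.6
  x̄ = (3.6, 3.6),  deviation x̄ - mu_0 = (3.6, 3.6) - (5, 2) = (-1.4, 1.6).

Step 2 — sample covariance matrix, S[i,j] = (1/(n-1)) · Σ_k (x_{k,i} - mean_i) · (x_{k,j} - mean_j), divisor n-1 = 4:
  S[A,A] = ((1.4)·(1.4) + (-1.6)·(-1.6) + (-1.6)·(-1.6) + (2.4)·(2.4) + (-0.6)·(-0.6)) / 4 = 13.2/4 = 3.3
  S[A,B] = ((1.4)·(-1.6) + (-1.6)·(0.4) + (-1.6)·(2.4) + (2.4)·(-0.6) + (-0.6)·(-0.6)) / 4 = -7.8/4 = -1.95
  S[B,B] = ((-1.6)·(-1.6) + (0.4)·(0.4) + (2.4)·(2.4) + (-0.6)·(-0.6) + (-0.6)·(-0.6)) / 4 = 9.2/4 = 2.3
  S = [[3.3, -1.95],
 [-1.95, 2.3]].

Step 3 — invert S. det(S) = 3.3·2.3 - (-1.95)² = 3.7875.
  S^{-1} = (1/det) · [[d, -b], [-b, a]] = [[0.6073, 0.5149],
 [0.5149, 0.8713]].

Step 4 — quadratic form (x̄ - mu_0)^T · S^{-1} · (x̄ - mu_0):
  S^{-1} · (x̄ - mu_0) = (-0.0264, 0.6733),
  (x̄ - mu_0)^T · [...] = (-1.4)·(-0.0264) + (1.6)·(0.6733) = 1.1142.

Step 5 — scale by n: T² = 5 · 1.1142 = 5.571.

T² ≈ 5.571


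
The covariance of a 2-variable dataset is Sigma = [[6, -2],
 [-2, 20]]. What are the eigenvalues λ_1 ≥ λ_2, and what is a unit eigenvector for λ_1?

Step 1 — characteristic polynomial of 2×2 Sigma:
  det(Sigma - λI) = λ² - trace · λ + det = 0.
  trace = 6 + 20 = 26, det = 6·20 - (-2)² = 116.
Step 2 — discriminant:
  Δ = trace² - 4·det = 676 - 464 = 212.
Step 3 — eigenvalues:
  λ = (trace ± √Δ)/2 = (26 ± 14.5602)/2,
  λ_1 = 20.2801,  λ_2 = 5.7199.

Step 4 — unit eigenvector for λ_1: solve (Sigma - λ_1 I)v = 0. First row:
  (6 - 20.2801)·v_x + (-2)·v_y = 0, i.e. (-14.2801)·v_x + (-2)·v_y = 0,
  so v ∝ (b, λ_1 - a) = (-2, 14.2801); multiply by -1 so the first entry is positive: u = (2, -14.2801).
  ||u|| = √((2)² + (-14.2801)²) = √(207.9215) ≈ 14.4195,
  v_1 = u/||u|| ≈ (0.1387, -0.9903) (||v_1|| = 1).

λ_1 = 20.2801,  λ_2 = 5.7199;  v_1 ≈ (0.1387, -0.9903)


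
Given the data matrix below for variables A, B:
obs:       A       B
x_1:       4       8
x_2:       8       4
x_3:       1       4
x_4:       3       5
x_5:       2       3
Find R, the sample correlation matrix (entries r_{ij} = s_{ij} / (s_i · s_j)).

Step 1 — column means:
  mean(A) = (4 + 8 + 1 + 3 + 2) / 5 = 18/5 = 3.6
  mean(B) = (8 + 4 + 4 + 5 + 3) / 5 = 24/5 = 4.8

Step 2 — sample variances and covariances s[i,j] = (1/(n-1)) · Σ_k (x_{k,i} - mean_i) · (x_{k,j} - mean_j), with n-1 = 4:
  s[A,A] = ((0.4)·(0.4) + (4.4)·(4.4) + (-2.6)·(-2.6) + (-0.6)·(-0.6) + (-1.6)·(-1.6)) / 4 = 29.2/4 = 7.3
  s[A,B] = ((0.4)·(3.2) + (4.4)·(-0.8) + (-2.6)·(-0.8) + (-0.6)·(0.2) + (-1.6)·(-1.8)) / 4 = 2.6/4 = 0.65
  s[B,B] = ((3.2)·(3.2) + (-0.8)·(-0.8) + (-0.8)·(-0.8) + (0.2)·(0.2) + (-1.8)·(-1.8)) / 4 = 14.8/4 = 3.7
  Sample standard deviations s_i = √(s[i,i]):
  s(A) = √(7.3) = 2.7019
  s(B) = √(3.7) = 1.9235

Step 3 — r_{ij} = s_{ij} / (s_i · s_j):
  r[A,A] = 1 (diagonal).
  r[A,B] = 0.65 / (2.7019 · 1.9235) = 0.65 / 5.1971 = 0.1251
  r[B,B] = 1 (diagonal).

R is symmetric with unit diagonal. Assembling:

R = [[1, 0.1251],
 [0.1251, 1]]
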